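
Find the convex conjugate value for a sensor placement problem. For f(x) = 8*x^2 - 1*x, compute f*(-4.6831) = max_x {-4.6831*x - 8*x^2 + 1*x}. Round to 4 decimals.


f*(y) = sup_x {y*x - a*x^2 - b*x} = sup_x {(y-b)*x - a*x^2}
FOC: (y - b) - 2a*x = 0 => x* = (y - b)/(2a)
x* = (-4.6831 + 1)/(2*8) = -0.2302
f*(-4.6831) = (y-b)^2/(4a) = (-4.6831 + 1)^2/(4*8)
= 13.5652/32 = 0.4239


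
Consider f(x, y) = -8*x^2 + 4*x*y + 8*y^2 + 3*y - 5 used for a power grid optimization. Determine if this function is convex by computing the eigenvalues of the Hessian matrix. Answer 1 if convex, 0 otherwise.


The Hessian of f(x,y) = -8*x^2 + 4*x*y + 8*y^2 + 3*y - 5 is:
H = [[-16, 4], [4, 16]]
Trace = -16 + 16 = 0
Determinant = -16*16 - (4)^2 = -272
Discriminant = (0)^2 - 4*-272 = 1088.0
Eigenvalues: lambda_1 = -16.4924, lambda_2 = 16.4924
The function is not convex.

0


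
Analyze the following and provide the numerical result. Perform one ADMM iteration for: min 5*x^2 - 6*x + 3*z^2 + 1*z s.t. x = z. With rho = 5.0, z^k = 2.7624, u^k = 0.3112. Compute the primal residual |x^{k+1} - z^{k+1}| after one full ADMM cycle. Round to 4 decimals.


ADMM iteration with rho = 5.0, z^k = 2.7624, u^k = 0.3112
Step 1: x-update.
Minimize 5*x^2 - 6*x + (5.0/2)*(x - 2.7624 + 0.3112)^2
FOC: (2*5 + 5.0)*x = 6 + 5.0*(2.7624 - 0.3112)
x^{k+1} = 1.2171
Step 2: z-update.
Minimize 3*z^2 + 1*z + (5.0/2)*(1.2171 - z + 0.3112)^2
FOC: (2*3 + 5.0)*z = -1 + 5.0*(1.2171 + 0.3112)
z^{k+1} = 0.6038
Step 3: u-update.
u^{k+1} = 0.3112 + 1.2171 - 0.6038 = 0.9245
Step 4: Primal residual = |1.2171 - 0.6038| = 0.6133


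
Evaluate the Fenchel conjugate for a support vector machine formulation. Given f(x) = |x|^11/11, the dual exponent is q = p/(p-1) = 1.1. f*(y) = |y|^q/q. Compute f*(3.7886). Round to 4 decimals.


The conjugate exponent q satisfies 1/p + 1/q = 1.
p = 11, so q = 11/(11 - 1) = 1.1
|y|^q = 3.7886^1.1 = 4.3284
f*(3.7886) = 4.3284 / 1.1 = 3.9349


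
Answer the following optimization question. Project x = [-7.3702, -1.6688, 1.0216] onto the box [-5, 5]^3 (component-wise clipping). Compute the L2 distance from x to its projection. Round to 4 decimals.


Project each component onto [-5, 5].
clip(-7.3702) = -5.0, clip(-1.6688) = -1.6688, clip(1.0216) = 1.0216
Projection = [-5.0, -1.6688, 1.0216]
Squared diffs: [5.6178, 0.0, 0.0]
Distance = sqrt(5.6178) = 2.3702


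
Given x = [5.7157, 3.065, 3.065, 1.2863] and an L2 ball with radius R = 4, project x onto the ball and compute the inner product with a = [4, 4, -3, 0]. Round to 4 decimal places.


Step 1: Compute ||x|| (intermediates to 6 decimals).
||x|| = sqrt(5.7157^2 + 3.065^2 + 3.065^2 + 1.2863^2) = 7.287815
Step 2: Project.
Since ||x|| > R, scale = R/||x|| = 4/7.287815 = 0.548861, proj(x) = scale * x
proj(x) = [3.137125, 1.682259, 1.682259, 0.706]
Step 3: Dot product.
a^T * proj(x) = 4*3.137125 + 4*1.682259 - 3*1.682259 + 0*0.706 = 14.2308


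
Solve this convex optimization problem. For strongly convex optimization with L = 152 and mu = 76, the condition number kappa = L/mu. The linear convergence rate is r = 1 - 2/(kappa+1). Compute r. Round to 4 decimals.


Step 1: Compute the condition number.
kappa = L/mu = 152/76 = 2.0
Step 2: Compute the convergence rate.
r = 1 - 2/(kappa + 1) = 1 - 2*mu/(L + mu) = (L - mu)/(L + mu) = 76/228 = 0.3333


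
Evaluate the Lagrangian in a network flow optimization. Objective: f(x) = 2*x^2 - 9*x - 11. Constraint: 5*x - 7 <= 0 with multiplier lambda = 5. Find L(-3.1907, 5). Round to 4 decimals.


Step 1: Evaluate f(x).
f(-3.1907) = 2*(-3.1907)^2 - 9*(-3.1907) - 11 = 38.0774
Step 2: Evaluate g(x).
g(-3.1907) = 5*-3.1907 - 7 = -22.9535
Step 3: Compute Lagrangian.
L = 38.0774 + 5*-22.9535 = -76.6901


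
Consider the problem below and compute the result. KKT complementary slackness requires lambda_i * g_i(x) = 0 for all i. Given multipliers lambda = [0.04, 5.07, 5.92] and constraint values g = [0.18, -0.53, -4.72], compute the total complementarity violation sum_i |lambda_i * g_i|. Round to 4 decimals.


KKT complementary slackness check:
lambda_1 * g_1 = 0.04 * 0.18 = 0.0072
lambda_2 * g_2 = 5.07 * -0.53 = -2.6871
lambda_3 * g_3 = 5.92 * -4.72 = -27.9424
Total violation = 0.0072 + 2.6871 + 27.9424 = 30.6367


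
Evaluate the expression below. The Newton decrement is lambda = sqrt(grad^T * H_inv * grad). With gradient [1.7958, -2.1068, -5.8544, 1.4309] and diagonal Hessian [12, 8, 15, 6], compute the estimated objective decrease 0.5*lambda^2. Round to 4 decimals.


Step 1: H is diagonal, so H^(-1) * g = [0.1497, -0.2634, -0.3903, 0.2385].
Step 2: g^T H^(-1) g = sum_i g_i^2 / H_ii
  = (1.7958)^2/12 + (-2.1068)^2/8 + (-5.8544)^2/15 + (1.4309)^2/6
  = 0.2687 + 0.5548 + 2.2849 + 0.3412 = 3.4497
Step 3: Objective decrease = 0.5 * g^T H^(-1) g = 1.7249


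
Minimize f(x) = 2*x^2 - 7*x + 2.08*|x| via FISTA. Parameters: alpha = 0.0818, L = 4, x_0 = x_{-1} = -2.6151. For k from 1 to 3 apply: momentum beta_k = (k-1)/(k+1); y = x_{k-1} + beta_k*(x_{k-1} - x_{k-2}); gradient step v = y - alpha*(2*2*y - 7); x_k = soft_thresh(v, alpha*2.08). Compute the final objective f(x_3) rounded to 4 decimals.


FISTA on f(x) = 2*x^2 - 7*x + 2.08*|x|
L = 4, alpha = 0.0818
Iteration 1: beta = 0.0, y = -2.6151 + 0.0*(-2.6151 + 2.6151) = -2.6151
  grad(y) = -17.4604, v = y - alpha*grad = -1.1868
  prox(v) = soft_thresh(-1.1868, 0.1701) = -1.0167
Iteration 2: beta = 0.3333, y = -1.0167 + 0.3333*(-1.0167 + 2.6151) = -0.4839
  grad(y) = -8.9356, v = y - alpha*grad = 0.247
  prox(v) = soft_thresh(0.247, 0.1701) = 0.0769
Iteration 3: beta = 0.5, y = 0.0769 + 0.5*(0.0769 + 1.0167) = 0.6237
  grad(y) = -4.5053, v = y - alpha*grad = 0.9922
  prox(v) = soft_thresh(0.9922, 0.1701) = 0.8221
f(x_3) = 2*0.8221^2 - 7*0.8221 + 2.08*|0.8221| = -2.693


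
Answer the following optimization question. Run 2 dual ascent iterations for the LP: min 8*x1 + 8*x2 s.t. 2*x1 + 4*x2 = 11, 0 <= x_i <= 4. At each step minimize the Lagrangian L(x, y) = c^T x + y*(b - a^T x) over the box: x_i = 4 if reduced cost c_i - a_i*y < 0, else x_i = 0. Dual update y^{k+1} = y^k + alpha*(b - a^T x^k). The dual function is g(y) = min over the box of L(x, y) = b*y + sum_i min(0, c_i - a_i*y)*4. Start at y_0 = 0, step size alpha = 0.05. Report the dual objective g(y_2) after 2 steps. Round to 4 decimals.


Dual ascent for LP: min 8*x1 + 8*x2, 2*x1 + 4*x2 = 11, 0 <= x_i <= 4
Step 1: y^k = 0.0, reduced costs: (8.0, 8.0)
  x^k = (0.0, 0.0), subgradient = b - a^T x = 11.0
  y^{k+1} = 0.0 + 0.05*11.0 = 0.55
Step 2: y^k = 0.55, reduced costs: (6.9, 5.8)
  x^k = (0.0, 0.0), subgradient = b - a^T x = 11.0
  y^{k+1} = 0.55 + 0.05*11.0 = 1.1
Dual objective at y_2 = 1.1: reduced costs (5.8, 3.6), box minimizer x = (0.0, 0.0)
g(y_2) = b*y + (c1 - a1*y)*x1 + (c2 - a2*y)*x2 = 11*1.1 + 5.8*0.0 + 3.6*0.0 = 12.1 + 0.0 + 0.0 = 12.1


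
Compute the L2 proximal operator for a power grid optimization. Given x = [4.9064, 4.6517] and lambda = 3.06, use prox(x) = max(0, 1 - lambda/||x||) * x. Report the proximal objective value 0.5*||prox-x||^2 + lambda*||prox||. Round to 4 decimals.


Step 1: Compute ||x||.
||x|| = 6.761
Step 2: Compute scaling factor.
scale = max(0, 1 - 3.06/6.761) = 0.5474
Step 3: prox(x) = [2.6858, 2.5464]
||prox(x)|| = 3.701
Step 4: Proximal objective.
0.5*||prox-x||^2 = 4.6818
lambda*||prox|| = 11.3251
Total = 16.0068


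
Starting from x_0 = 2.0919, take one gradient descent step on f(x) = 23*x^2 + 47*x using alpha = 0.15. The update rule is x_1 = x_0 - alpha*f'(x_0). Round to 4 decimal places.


We compute the gradient at x_0 and apply the update.
f'(x) = 46*x + 47
f'(2.0919) = 46*2.0919 + 47 = 143.2274
x_1 = 2.0919 - 0.15*143.2274 = -19.3922


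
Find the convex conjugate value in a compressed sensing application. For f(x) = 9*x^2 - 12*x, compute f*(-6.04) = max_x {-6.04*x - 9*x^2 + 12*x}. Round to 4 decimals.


f*(y) = sup_x {y*x - a*x^2 - b*x} = sup_x {(y-b)*x - a*x^2}
FOC: (y - b) - 2a*x = 0 => x* = (y - b)/(2a)
x* = (-6.04 + 12)/(2*9) = 0.3311
f*(-6.04) = (y-b)^2/(4a) = (-6.04 + 12)^2/(4*9)
= 35.5216/36 = 0.9867


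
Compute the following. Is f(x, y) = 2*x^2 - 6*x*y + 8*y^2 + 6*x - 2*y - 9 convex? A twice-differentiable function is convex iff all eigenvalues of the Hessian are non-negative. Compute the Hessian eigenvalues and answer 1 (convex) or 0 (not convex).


The Hessian of f(x,y) = 2*x^2 - 6*x*y + 8*y^2 + 6*x - 2*y - 9 is:
H = [[4, -6], [-6, 16]]
Trace = 4 + 16 = 20
Determinant = 4*16 - (-6)^2 = 28
Discriminant = (20)^2 - 4*28 = 288.0
Eigenvalues: lambda_1 = 1.5147, lambda_2 = 18.4853
The function is convex.

1


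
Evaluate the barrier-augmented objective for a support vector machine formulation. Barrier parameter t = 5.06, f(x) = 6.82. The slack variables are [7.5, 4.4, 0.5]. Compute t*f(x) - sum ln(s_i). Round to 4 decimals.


Step 1: Compute log-barrier.
ln values: [2.0149, 1.4816, -0.6931]
phi = -(2.0149 + 1.4816 - 0.6931) = -2.8034
Step 2: Compute augmented objective.
t*f(x) = 5.06*6.82 = 34.5092
Total = 34.5092 - 2.8034 = 31.7058


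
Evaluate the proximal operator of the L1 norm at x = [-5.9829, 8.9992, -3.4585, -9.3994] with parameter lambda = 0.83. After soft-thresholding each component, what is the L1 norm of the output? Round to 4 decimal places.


Soft-thresholding with lambda = 0.83:
prox(-5.9829) = sign(-5.9829)*max(|-5.9829| - 0.83, 0) = -5.1529
prox(8.9992) = sign(8.9992)*max(|8.9992| - 0.83, 0) = 8.1692
prox(-3.4585) = sign(-3.4585)*max(|-3.4585| - 0.83, 0) = -2.6285
prox(-9.3994) = sign(-9.3994)*max(|-9.3994| - 0.83, 0) = -8.5694
prox(x) = [-5.1529, 8.1692, -2.6285, -8.5694]
||prox(x)||_1 = 5.1529 + 8.1692 + 2.6285 + 8.5694 = 24.52


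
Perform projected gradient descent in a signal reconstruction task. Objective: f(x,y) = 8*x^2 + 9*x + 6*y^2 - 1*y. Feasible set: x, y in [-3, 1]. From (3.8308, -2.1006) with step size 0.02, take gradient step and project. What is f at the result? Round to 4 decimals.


Step 1: Compute gradient at (3.8308, -2.1006).
grad_x = 2*8*3.8308 + 9 = 70.2928
grad_y = 2*6*-2.1006 - 1 = -26.2072
Step 2: Gradient step.
x_raw = 3.8308 - 0.02*70.2928 = 2.4249
y_raw = -2.1006 - 0.02*-26.2072 = -1.5765
Step 3: Project onto [-3, 1].
x_proj = clip(2.4249) = 1.0
y_proj = clip(-1.5765) = -1.5765
Step 4: Evaluate f.
f(1.0, -1.5765) = 33.4877


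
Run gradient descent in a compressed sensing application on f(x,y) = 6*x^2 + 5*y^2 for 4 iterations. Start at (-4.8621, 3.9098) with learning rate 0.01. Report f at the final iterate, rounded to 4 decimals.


Gradient descent on f(x,y) = 6*x^2 + 5*y^2.
Starting point: (-4.8621, 3.9098), alpha = 0.01
Step 1: grad_x = 2*6*-4.8621 = -58.3452, grad_y = 2*5*3.9098 = 39.098
  x_1 = -4.8621 - 0.01*-58.3452 = -4.2786
  y_1 = 3.9098 - 0.01*39.098 = 3.5188
Step 2: grad_x = 2*6*-4.2786 = -51.3438, grad_y = 2*5*3.5188 = 35.1882
  x_2 = -4.2786 - 0.01*-51.3438 = -3.7652
  y_2 = 3.5188 - 0.01*35.1882 = 3.1669
Step 3: grad_x = 2*6*-3.7652 = -45.1825, grad_y = 2*5*3.1669 = 31.6694
  x_3 = -3.7652 - 0.01*-45.1825 = -3.3134
  y_3 = 3.1669 - 0.01*31.6694 = 2.8502
Step 4: grad_x = 2*6*-3.3134 = -39.7606, grad_y = 2*5*2.8502 = 28.5024
  x_4 = -3.3134 - 0.01*-39.7606 = -2.9158
  y_4 = 2.8502 - 0.01*28.5024 = 2.5652
f(-2.9158, 2.5652) = 6*(-2.9158)^2 + 5*2.5652^2 = 83.9124


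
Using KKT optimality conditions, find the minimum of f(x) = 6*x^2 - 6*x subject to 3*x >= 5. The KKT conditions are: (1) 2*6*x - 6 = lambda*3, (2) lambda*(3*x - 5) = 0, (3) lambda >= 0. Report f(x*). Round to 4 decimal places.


Step 1: Try lambda = 0 (constraint inactive).
x_unc = 6/(2*6) = 0.5
Check: 3*0.5 = 1.5 < 5 -- violated!
Step 2: Constraint must be active: 3*x = 5
x* = 5/3 = 1.6667 (rounded; the exact value 5/3 is used below)
lambda = (2*6*(5/3) - 6)/3 = 4.6667
Step 3: Compute optimal value.
f(x*) = 6*(5/3)^2 - 6*(5/3) = 6.6667


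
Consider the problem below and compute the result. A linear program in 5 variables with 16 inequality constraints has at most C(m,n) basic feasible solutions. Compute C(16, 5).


Each vertex corresponds to some choice of n active constraints out of m, so the number of vertices is at most C(m, n) = m! / (n!(m-n)!).
m = 16, n = 5
Numerator: 16 * 15 * 14 * 13 * 12
Denominator: 5! = 120
C(16, 5) = 4368


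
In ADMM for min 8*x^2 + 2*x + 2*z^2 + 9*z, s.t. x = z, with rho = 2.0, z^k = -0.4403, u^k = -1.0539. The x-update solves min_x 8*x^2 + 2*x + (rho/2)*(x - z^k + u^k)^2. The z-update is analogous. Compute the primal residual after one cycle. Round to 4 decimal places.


ADMM iteration with rho = 2.0, z^k = -0.4403, u^k = -1.0539
Step 1: x-update.
Minimize 8*x^2 + 2*x + (2.0/2)*(x + 0.4403 - 1.0539)^2
FOC: (2*8 + 2.0)*x = -2 + 2.0*(-0.4403 + 1.0539)
x^{k+1} = -0.0429
Step 2: z-update.
Minimize 2*z^2 + 9*z + (2.0/2)*(-0.0429 - z - 1.0539)^2
FOC: (2*2 + 2.0)*z = -9 + 2.0*(-0.0429 - 1.0539)
z^{k+1} = -1.8656
Step 3: u-update.
u^{k+1} = -1.0539 - 0.0429 + 1.8656 = 0.7688
Step 4: Primal residual = |-0.0429 + 1.8656| = 1.8227


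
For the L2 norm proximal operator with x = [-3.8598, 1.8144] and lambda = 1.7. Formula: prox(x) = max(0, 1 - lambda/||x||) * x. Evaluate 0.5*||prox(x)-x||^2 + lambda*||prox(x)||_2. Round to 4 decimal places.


Step 1: Compute ||x||.
||x|| = 4.265
Step 2: Compute scaling factor.
scale = max(0, 1 - 1.7/4.265) = 0.6014
Step 3: prox(x) = [-2.3213, 1.0912]
||prox(x)|| = 2.565
Step 4: Proximal objective.
0.5*||prox-x||^2 = 1.445
lambda*||prox|| = 4.3605
Total = 5.8055


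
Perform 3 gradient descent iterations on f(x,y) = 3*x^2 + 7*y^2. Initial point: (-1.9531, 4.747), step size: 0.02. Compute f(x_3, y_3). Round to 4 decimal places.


Gradient descent on f(x,y) = 3*x^2 + 7*y^2.
Starting point: (-1.9531, 4.747), alpha = 0.02
Step 1: grad_x = 2*3*-1.9531 = -11.7186, grad_y = 2*7*4.747 = 66.458
  x_1 = -1.9531 - 0.02*-11.7186 = -1.7187
  y_1 = 4.747 - 0.02*66.458 = 3.4178
Step 2: grad_x = 2*3*-1.7187 = -10.3124, grad_y = 2*7*3.4178 = 47.8498
  x_2 = -1.7187 - 0.02*-10.3124 = -1.5125
  y_2 = 3.4178 - 0.02*47.8498 = 2.4608
Step 3: grad_x = 2*3*-1.5125 = -9.0749, grad_y = 2*7*2.4608 = 34.4518
  x_3 = -1.5125 - 0.02*-9.0749 = -1.331
  y_3 = 2.4608 - 0.02*34.4518 = 1.7718
f(-1.331, 1.7718) = 3*(-1.331)^2 + 7*1.7718^2 = 27.2897


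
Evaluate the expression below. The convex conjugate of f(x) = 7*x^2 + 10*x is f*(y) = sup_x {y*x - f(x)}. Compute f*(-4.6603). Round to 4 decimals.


f*(y) = sup_x {y*x - a*x^2 - b*x} = sup_x {(y-b)*x - a*x^2}
FOC: (y - b) - 2a*x = 0 => x* = (y - b)/(2a)
x* = (-4.6603 - 10)/(2*7) = -1.0472
f*(-4.6603) = (y-b)^2/(4a) = (-4.6603 - 10)^2/(4*7)
= 214.9244/28 = 7.6759


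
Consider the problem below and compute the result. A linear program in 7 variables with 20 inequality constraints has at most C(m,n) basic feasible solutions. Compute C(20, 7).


Each vertex corresponds to some choice of n active constraints out of m, so the number of vertices is at most C(m, n) = m! / (n!(m-n)!).
m = 20, n = 7
Numerator: 20 * 19 * 18 * 17 * 16 * 15 * 14
Denominator: 7! = 5040
C(20, 7) = 77520


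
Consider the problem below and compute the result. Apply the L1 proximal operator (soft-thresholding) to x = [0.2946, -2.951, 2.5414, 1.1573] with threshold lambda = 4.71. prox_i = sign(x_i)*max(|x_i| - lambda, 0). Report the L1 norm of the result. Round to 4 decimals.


Soft-thresholding with lambda = 4.71:
prox(0.2946) = sign(0.2946)*max(|0.2946| - 4.71, 0) = 0.0
prox(-2.951) = sign(-2.951)*max(|-2.951| - 4.71, 0) = 0.0
prox(2.5414) = sign(2.5414)*max(|2.5414| - 4.71, 0) = 0.0
prox(1.1573) = sign(1.1573)*max(|1.1573| - 4.71, 0) = 0.0
prox(x) = [0.0, 0.0, 0.0, 0.0]
||prox(x)||_1 = 0.0 + 0.0 + 0.0 + 0.0 = 0.0


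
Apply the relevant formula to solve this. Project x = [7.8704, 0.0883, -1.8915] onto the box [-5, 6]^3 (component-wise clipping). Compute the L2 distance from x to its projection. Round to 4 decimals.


Project each component onto [-5, 6].
clip(7.8704) = 6.0, clip(0.0883) = 0.0883, clip(-1.8915) = -1.8915
Projection = [6.0, 0.0883, -1.8915]
Squared diffs: [3.4984, 0.0, 0.0]
Distance = sqrt(3.4984) = 1.8704


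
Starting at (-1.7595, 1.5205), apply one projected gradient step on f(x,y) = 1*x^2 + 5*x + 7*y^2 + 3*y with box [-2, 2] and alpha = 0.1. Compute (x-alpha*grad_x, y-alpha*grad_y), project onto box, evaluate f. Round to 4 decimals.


Step 1: Compute gradient at (-1.7595, 1.5205).
grad_x = 2*1*-1.7595 + 5 = 1.481
grad_y = 2*7*1.5205 + 3 = 24.287
Step 2: Gradient step.
x_raw = -1.7595 - 0.1*1.481 = -1.9076
y_raw = 1.5205 - 0.1*24.287 = -0.9082
Step 3: Project onto [-2, 2].
x_proj = clip(-1.9076) = -1.9076
y_proj = clip(-0.9082) = -0.9082
Step 4: Evaluate f.
f(-1.9076, -0.9082) = -2.8499


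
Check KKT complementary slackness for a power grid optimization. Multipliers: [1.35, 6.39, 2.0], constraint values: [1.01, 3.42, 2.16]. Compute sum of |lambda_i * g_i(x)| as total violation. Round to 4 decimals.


KKT complementary slackness check:
lambda_1 * g_1 = 1.35 * 1.01 = 1.3635
lambda_2 * g_2 = 6.39 * 3.42 = 21.8538
lambda_3 * g_3 = 2.0 * 2.16 = 4.32
Total violation = 1.3635 + 21.8538 + 4.32 = 27.5373


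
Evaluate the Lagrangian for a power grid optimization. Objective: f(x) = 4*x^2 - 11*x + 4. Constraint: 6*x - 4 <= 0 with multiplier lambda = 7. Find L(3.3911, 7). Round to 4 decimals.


Step 1: Evaluate f(x).
f(3.3911) = 4*3.3911^2 - 11*3.3911 + 4 = 12.6961
Step 2: Evaluate g(x).
g(3.3911) = 6*3.3911 - 4 = 16.3466
Step 3: Compute Lagrangian.
L = 12.6961 + 7*16.3466 = 127.1223


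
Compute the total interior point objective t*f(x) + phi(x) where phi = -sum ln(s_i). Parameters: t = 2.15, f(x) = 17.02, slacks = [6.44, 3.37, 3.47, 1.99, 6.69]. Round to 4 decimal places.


Step 1: Compute log-barrier.
ln values: [1.8625, 1.2149, 1.2442, 0.6881, 1.9006]
phi = -(1.8625 + 1.2149 + 1.2442 + 0.6881 + 1.9006) = -6.9103
Step 2: Compute augmented objective.
t*f(x) = 2.15*17.02 = 36.593
Total = 36.593 - 6.9103 = 29.6827


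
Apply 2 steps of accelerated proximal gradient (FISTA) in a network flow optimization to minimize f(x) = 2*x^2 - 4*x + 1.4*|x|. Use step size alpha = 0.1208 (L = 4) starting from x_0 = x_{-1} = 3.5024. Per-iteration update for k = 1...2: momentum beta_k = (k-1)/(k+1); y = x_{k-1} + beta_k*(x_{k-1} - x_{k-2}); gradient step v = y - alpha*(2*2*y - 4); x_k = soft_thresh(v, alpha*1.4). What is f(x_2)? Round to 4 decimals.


FISTA on f(x) = 2*x^2 - 4*x + 1.4*|x|
L = 4, alpha = 0.1208
Iteration 1: beta = 0.0, y = 3.5024 + 0.0*(3.5024 - 3.5024) = 3.5024
  grad(y) = 10.0096, v = y - alpha*grad = 2.2932
  prox(v) = soft_thresh(2.2932, 0.1691) = 2.1241
Iteration 2: beta = 0.3333, y = 2.1241 + 0.3333*(2.1241 - 3.5024) = 1.6647
  grad(y) = 2.6588, v = y - alpha*grad = 1.3435
  prox(v) = soft_thresh(1.3435, 0.1691) = 1.1744
f(x_2) = 2*1.1744^2 - 4*1.1744 + 1.4*|1.1744| = -0.295


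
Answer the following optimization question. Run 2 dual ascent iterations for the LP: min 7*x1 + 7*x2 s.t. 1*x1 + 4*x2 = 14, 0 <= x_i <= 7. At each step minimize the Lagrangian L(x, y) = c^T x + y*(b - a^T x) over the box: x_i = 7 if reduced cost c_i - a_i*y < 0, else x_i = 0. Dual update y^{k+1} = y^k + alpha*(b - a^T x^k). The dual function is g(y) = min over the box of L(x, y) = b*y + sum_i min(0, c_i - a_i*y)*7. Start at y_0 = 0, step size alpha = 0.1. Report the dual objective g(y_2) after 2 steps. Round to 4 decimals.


Dual ascent for LP: min 7*x1 + 7*x2, 1*x1 + 4*x2 = 14, 0 <= x_i <= 7
Step 1: y^k = 0.0, reduced costs: (7.0, 7.0)
  x^k = (0.0, 0.0), subgradient = b - a^T x = 14.0
  y^{k+1} = 0.0 + 0.1*14.0 = 1.4
Step 2: y^k = 1.4, reduced costs: (5.6, 1.4)
  x^k = (0.0, 0.0), subgradient = b - a^T x = 14.0
  y^{k+1} = 1.4 + 0.1*14.0 = 2.8
Dual objective at y_2 = 2.8: reduced costs (4.2, -4.2), box minimizer x = (0.0, 7.0)
g(y_2) = b*y + (c1 - a1*y)*x1 + (c2 - a2*y)*x2 = 14*2.8 + 4.2*0.0 + (-4.2)*7.0 = 39.2 + 0.0 - 29.4 = 9.8


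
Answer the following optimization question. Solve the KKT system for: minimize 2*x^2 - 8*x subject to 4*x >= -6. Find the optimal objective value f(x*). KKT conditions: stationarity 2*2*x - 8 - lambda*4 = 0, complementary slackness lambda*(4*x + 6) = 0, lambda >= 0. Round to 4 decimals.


Step 1: Try lambda = 0 (constraint inactive).
Stationarity: 2*2*x - 8 = 0
x* = 8/(2*2) = 2.0
Check constraint: 4*2.0 = 8.0 >= -6 -- satisfied.
Step 2: Compute optimal value.
f(x*) = 2*2.0^2 - 8*2.0 = -8.0


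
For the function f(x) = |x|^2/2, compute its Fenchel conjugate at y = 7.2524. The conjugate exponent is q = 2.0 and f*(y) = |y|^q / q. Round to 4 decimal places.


The conjugate exponent q satisfies 1/p + 1/q = 1.
p = 2, so q = 2/(2 - 1) = 2.0
|y|^q = 7.2524^2.0 = 52.5973
f*(7.2524) = 52.5973 / 2.0 = 26.2987


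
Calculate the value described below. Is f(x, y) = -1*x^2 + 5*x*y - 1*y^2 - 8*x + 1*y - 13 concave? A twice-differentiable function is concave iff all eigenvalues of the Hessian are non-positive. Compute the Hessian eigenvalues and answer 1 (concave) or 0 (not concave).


The Hessian of f(x,y) = -1*x^2 + 5*x*y - 1*y^2 - 8*x + 1*y - 13 is:
H = [[-2, 5], [5, -2]]
Trace = -2 - 2 = -4
Determinant = -2*-2 - (5)^2 = -21
Discriminant = (-4)^2 - 4*-21 = 100.0
Eigenvalues: lambda_1 = -7.0, lambda_2 = 3.0
The function is not concave.

0


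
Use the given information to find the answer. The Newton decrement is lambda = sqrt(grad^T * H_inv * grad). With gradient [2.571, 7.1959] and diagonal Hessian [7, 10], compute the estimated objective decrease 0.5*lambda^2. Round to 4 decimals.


Step 1: H is diagonal, so H^(-1) * g = [0.3673, 0.7196].
Step 2: g^T H^(-1) g = sum_i g_i^2 / H_ii
  = (2.571)^2/7 + (7.1959)^2/10
  = 0.9443 + 5.1781 = 6.1224
Step 3: Objective decrease = 0.5 * g^T H^(-1) g = 3.0612


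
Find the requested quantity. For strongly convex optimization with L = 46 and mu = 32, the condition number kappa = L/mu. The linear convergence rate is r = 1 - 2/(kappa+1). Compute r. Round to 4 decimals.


Step 1: Compute the condition number.
kappa = L/mu = 46/32 = 1.4375
Step 2: Compute the convergence rate.
r = 1 - 2/(kappa + 1) = 1 - 2*mu/(L + mu) = (L - mu)/(L + mu) = 14/78 = 0.1795


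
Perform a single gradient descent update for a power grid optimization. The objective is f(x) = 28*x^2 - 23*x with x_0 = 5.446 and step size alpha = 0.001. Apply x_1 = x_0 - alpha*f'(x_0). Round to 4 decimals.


We compute the gradient at x_0 and apply the update.
f'(x) = 56*x - 23
f'(5.446) = 56*5.446 - 23 = 281.976
x_1 = 5.446 - 0.001*281.976 = 5.164


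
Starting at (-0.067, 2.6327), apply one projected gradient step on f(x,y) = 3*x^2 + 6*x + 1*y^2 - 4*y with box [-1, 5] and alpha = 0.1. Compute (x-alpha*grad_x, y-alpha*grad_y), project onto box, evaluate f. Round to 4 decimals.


Step 1: Compute gradient at (-0.067, 2.6327).
grad_x = 2*3*-0.067 + 6 = 5.598
grad_y = 2*1*2.6327 - 4 = 1.2654
Step 2: Gradient step.
x_raw = -0.067 - 0.1*5.598 = -0.6268
y_raw = 2.6327 - 0.1*1.2654 = 2.5062
Step 3: Project onto [-1, 5].
x_proj = clip(-0.6268) = -0.6268
y_proj = clip(2.5062) = 2.5062
Step 4: Evaluate f.
f(-0.6268, 2.5062) = -6.326


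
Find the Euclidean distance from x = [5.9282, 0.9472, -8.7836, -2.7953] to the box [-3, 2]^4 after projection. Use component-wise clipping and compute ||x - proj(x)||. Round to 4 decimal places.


Project each component onto [-3, 2].
clip(5.9282) = 2.0, clip(0.9472) = 0.9472, clip(-8.7836) = -3.0, clip(-2.7953) = -2.7953
Projection = [2.0, 0.9472, -3.0, -2.7953]
Squared diffs: [15.4308, 0.0, 33.45, 0.0]
Distance = sqrt(48.8808) = 6.9915


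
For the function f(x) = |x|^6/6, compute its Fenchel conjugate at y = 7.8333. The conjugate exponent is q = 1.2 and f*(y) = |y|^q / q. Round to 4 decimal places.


The conjugate exponent q satisfies 1/p + 1/q = 1.
p = 6, so q = 6/(6 - 1) = 1.2
|y|^q = 7.8333^1.2 = 11.8232
f*(7.8333) = 11.8232 / 1.2 = 9.8526


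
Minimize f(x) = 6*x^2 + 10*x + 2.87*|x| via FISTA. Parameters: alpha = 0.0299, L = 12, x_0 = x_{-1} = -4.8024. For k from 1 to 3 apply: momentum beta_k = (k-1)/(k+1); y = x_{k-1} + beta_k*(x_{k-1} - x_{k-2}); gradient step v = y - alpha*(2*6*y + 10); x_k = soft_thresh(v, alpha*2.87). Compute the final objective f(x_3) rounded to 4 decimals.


FISTA on f(x) = 6*x^2 + 10*x + 2.87*|x|
L = 12, alpha = 0.0299
Iteration 1: beta = 0.0, y = -4.8024 + 0.0*(-4.8024 + 4.8024) = -4.8024
  grad(y) = -47.6288, v = y - alpha*grad = -3.3783
  prox(v) = soft_thresh(-3.3783, 0.0858) = -3.2925
Iteration 2: beta = 0.3333, y = -3.2925 + 0.3333*(-3.2925 + 4.8024) = -2.7892
  grad(y) = -23.4702, v = y - alpha*grad = -2.0874
  prox(v) = soft_thresh(-2.0874, 0.0858) = -2.0016
Iteration 3: beta = 0.5, y = -2.0016 + 0.5*(-2.0016 + 3.2925) = -1.3562
  grad(y) = -6.2741, v = y - alpha*grad = -1.1686
  prox(v) = soft_thresh(-1.1686, 0.0858) = -1.0828
f(x_3) = 6*(-1.0828)^2 + 10*(-1.0828) + 2.87*|-1.0828| = -0.6858


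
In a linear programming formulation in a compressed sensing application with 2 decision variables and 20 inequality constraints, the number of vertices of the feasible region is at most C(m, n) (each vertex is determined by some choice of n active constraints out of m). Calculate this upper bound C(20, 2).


Each vertex corresponds to some choice of n active constraints out of m, so the number of vertices is at most C(m, n) = m! / (n!(m-n)!).
m = 20, n = 2
Numerator: 20 * 19
Denominator: 2! = 2
C(20, 2) = 190


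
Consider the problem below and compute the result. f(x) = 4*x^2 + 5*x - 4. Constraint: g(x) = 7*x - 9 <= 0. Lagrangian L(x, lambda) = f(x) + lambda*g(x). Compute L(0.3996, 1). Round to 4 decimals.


Step 1: Evaluate f(x).
f(0.3996) = 4*0.3996^2 + 5*0.3996 - 4 = -1.3633
Step 2: Evaluate g(x).
g(0.3996) = 7*0.3996 - 9 = -6.2028
Step 3: Compute Lagrangian.
L = -1.3633 + 1*-6.2028 = -7.5661


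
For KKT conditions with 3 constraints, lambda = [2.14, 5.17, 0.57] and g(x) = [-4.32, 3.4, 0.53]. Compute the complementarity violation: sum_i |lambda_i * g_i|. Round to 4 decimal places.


KKT complementary slackness check:
lambda_1 * g_1 = 2.14 * -4.32 = -9.2448
lambda_2 * g_2 = 5.17 * 3.4 = 17.578
lambda_3 * g_3 = 0.57 * 0.53 = 0.3021
Total violation = 9.2448 + 17.578 + 0.3021 = 27.1249


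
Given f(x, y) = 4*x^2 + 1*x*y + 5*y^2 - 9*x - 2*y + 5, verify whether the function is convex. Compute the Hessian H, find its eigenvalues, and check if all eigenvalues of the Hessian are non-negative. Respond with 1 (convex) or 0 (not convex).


The Hessian of f(x,y) = 4*x^2 + 1*x*y + 5*y^2 - 9*x - 2*y + 5 is:
H = [[8, 1], [1, 10]]
Trace = 8 + 10 = 18
Determinant = 8*10 - (1)^2 = 79
Discriminant = (18)^2 - 4*79 = 8.0
Eigenvalues: lambda_1 = 7.5858, lambda_2 = 10.4142
The function is convex.

1


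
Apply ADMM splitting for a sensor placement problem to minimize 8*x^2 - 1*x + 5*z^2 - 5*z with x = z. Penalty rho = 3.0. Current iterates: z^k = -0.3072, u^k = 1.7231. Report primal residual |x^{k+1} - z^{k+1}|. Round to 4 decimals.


ADMM iteration with rho = 3.0, z^k = -0.3072, u^k = 1.7231
Step 1: x-update.
Minimize 8*x^2 - 1*x + (3.0/2)*(x + 0.3072 + 1.7231)^2
FOC: (2*8 + 3.0)*x = 1 + 3.0*(-0.3072 - 1.7231)
x^{k+1} = -0.2679
Step 2: z-update.
Minimize 5*z^2 - 5*z + (3.0/2)*(-0.2679 - z + 1.7231)^2
FOC: (2*5 + 3.0)*z = 5 + 3.0*(-0.2679 + 1.7231)
z^{k+1} = 0.7204
Step 3: u-update.
u^{k+1} = 1.7231 - 0.2679 - 0.7204 = 0.7347
Step 4: Primal residual = |-0.2679 - 0.7204| = 0.9884


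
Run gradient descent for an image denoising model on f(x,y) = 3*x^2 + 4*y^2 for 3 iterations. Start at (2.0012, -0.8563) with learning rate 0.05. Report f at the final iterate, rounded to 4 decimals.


Gradient descent on f(x,y) = 3*x^2 + 4*y^2.
Starting point: (2.0012, -0.8563), alpha = 0.05
Step 1: grad_x = 2*3*2.0012 = 12.0072, grad_y = 2*4*-0.8563 = -6.8504
  x_1 = 2.0012 - 0.05*12.0072 = 1.4008
  y_1 = -0.8563 - 0.05*-6.8504 = -0.5138
Step 2: grad_x = 2*3*1.4008 = 8.405, grad_y = 2*4*-0.5138 = -4.1102
  x_2 = 1.4008 - 0.05*8.405 = 0.9806
  y_2 = -0.5138 - 0.05*-4.1102 = -0.3083
Step 3: grad_x = 2*3*0.9806 = 5.8835, grad_y = 2*4*-0.3083 = -2.4661
  x_3 = 0.9806 - 0.05*5.8835 = 0.6864
  y_3 = -0.3083 - 0.05*-2.4661 = -0.185
f(0.6864, -0.185) = 3*0.6864^2 + 4*(-0.185)^2 = 1.5503


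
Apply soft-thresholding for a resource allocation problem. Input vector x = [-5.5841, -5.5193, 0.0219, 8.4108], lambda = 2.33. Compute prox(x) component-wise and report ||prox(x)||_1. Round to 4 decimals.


Soft-thresholding with lambda = 2.33:
prox(-5.5841) = sign(-5.5841)*max(|-5.5841| - 2.33, 0) = -3.2541
prox(-5.5193) = sign(-5.5193)*max(|-5.5193| - 2.33, 0) = -3.1893
prox(0.0219) = sign(0.0219)*max(|0.0219| - 2.33, 0) = 0.0
prox(8.4108) = sign(8.4108)*max(|8.4108| - 2.33, 0) = 6.0808
prox(x) = [-3.2541, -3.1893, 0.0, 6.0808]
||prox(x)||_1 = 3.2541 + 3.1893 + 0.0 + 6.0808 = 12.5242


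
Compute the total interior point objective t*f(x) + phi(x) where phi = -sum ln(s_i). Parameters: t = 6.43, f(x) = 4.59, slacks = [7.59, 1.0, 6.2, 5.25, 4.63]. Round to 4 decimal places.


Step 1: Compute log-barrier.
ln values: [2.0268, 0.0, 1.8245, 1.6582, 1.5326]
phi = -(2.0268 + 0.0 + 1.8245 + 1.6582 + 1.5326) = -7.0422
Step 2: Compute augmented objective.
t*f(x) = 6.43*4.59 = 29.5137
Total = 29.5137 - 7.0422 = 22.4715


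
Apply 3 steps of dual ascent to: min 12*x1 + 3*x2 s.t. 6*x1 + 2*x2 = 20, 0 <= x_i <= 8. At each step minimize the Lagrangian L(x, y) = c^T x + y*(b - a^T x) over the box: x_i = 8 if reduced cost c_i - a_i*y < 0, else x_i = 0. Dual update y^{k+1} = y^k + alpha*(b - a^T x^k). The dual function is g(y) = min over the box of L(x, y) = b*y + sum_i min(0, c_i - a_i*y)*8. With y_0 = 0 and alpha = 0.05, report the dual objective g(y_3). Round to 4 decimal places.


Dual ascent for LP: min 12*x1 + 3*x2, 6*x1 + 2*x2 = 20, 0 <= x_i <= 8
Step 1: y^k = 0.0, reduced costs: (12.0, 3.0)
  x^k = (0.0, 0.0), subgradient = b - a^T x = 20.0
  y^{k+1} = 0.0 + 0.05*20.0 = 1.0
Step 2: y^k = 1.0, reduced costs: (6.0, 1.0)
  x^k = (0.0, 0.0), subgradient = b - a^T x = 20.0
  y^{k+1} = 1.0 + 0.05*20.0 = 2.0
Step 3: y^k = 2.0, reduced costs: (0.0, -1.0)
  x^k = (0.0, 8.0), subgradient = b - a^T x = 4.0
  y^{k+1} = 2.0 + 0.05*4.0 = 2.2
Dual objective at y_3 = 2.2: reduced costs (-1.2, -1.4), box minimizer x = (8.0, 8.0)
g(y_3) = b*y + (c1 - a1*y)*x1 + (c2 - a2*y)*x2 = 20*2.2 + (-1.2)*8.0 + (-1.4)*8.0 = 44.0 - 9.6 - 11.2 = 23.2


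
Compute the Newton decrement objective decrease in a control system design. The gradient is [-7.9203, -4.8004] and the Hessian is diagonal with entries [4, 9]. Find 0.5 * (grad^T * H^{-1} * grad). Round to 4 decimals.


Step 1: H is diagonal, so H^(-1) * g = [-1.9801, -0.5334].
Step 2: g^T H^(-1) g = sum_i g_i^2 / H_ii
  = (-7.9203)^2/4 + (-4.8004)^2/9
  = 15.6828 + 2.5604 = 18.2432
Step 3: Objective decrease = 0.5 * g^T H^(-1) g = 9.1216


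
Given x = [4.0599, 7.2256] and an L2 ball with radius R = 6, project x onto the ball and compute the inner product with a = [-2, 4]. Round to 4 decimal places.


Step 1: Compute ||x|| (intermediates to 6 decimals).
||x|| = sqrt(4.0599^2 + 7.2256^2) = 8.288069
Step 2: Project.
Since ||x|| > R, scale = R/||x|| = 6/8.288069 = 0.723932, proj(x) = scale * x
proj(x) = [2.939092, 5.230843]
Step 3: Dot product.
a^T * proj(x) = -2*2.939092 + 4*5.230843 = 15.0452


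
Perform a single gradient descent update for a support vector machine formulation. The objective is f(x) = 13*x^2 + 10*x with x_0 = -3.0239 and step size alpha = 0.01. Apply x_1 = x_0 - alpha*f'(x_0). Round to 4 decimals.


We compute the gradient at x_0 and apply the update.
f'(x) = 26*x + 10
f'(-3.0239) = 26*-3.0239 + 10 = -68.6214
x_1 = -3.0239 - 0.01*-68.6214 = -2.3377


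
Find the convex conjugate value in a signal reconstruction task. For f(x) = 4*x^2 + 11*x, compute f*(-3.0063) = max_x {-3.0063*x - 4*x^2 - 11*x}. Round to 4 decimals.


f*(y) = sup_x {y*x - a*x^2 - b*x} = sup_x {(y-b)*x - a*x^2}
FOC: (y - b) - 2a*x = 0 => x* = (y - b)/(2a)
x* = (-3.0063 - 11)/(2*4) = -1.7508
f*(-3.0063) = (y-b)^2/(4a) = (-3.0063 - 11)^2/(4*4)
= 196.1764/16 = 12.261


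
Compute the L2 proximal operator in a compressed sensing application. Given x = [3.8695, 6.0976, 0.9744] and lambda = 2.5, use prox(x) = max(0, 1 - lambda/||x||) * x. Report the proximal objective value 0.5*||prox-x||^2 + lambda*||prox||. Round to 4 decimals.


Step 1: Compute ||x||.
||x|| = 7.2872
Step 2: Compute scaling factor.
scale = max(0, 1 - 2.5/7.2872) = 0.6569
Step 3: prox(x) = [2.542, 4.0057, 0.6401]
||prox(x)|| = 4.7872
Step 4: Proximal objective.
0.5*||prox-x||^2 = 3.125
lambda*||prox|| = 11.968
Total = 15.093


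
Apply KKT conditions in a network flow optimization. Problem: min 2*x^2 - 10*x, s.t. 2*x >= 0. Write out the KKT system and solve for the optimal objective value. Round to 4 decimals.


Step 1: Try lambda = 0 (constraint inactive).
Stationarity: 2*2*x - 10 = 0
x* = 10/(2*2) = 2.5
Check constraint: 2*2.5 = 5.0 >= 0 -- satisfied.
Step 2: Compute optimal value.
f(x*) = 2*2.5^2 - 10*2.5 = -12.5


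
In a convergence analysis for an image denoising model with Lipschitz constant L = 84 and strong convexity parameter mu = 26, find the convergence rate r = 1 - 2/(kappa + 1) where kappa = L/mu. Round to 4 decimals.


Step 1: Compute the condition number.
kappa = L/mu = 84/26 = 3.2308
Step 2: Compute the convergence rate.
r = 1 - 2/(kappa + 1) = 1 - 2*mu/(L + mu) = (L - mu)/(L + mu) = 58/110 = 0.5273


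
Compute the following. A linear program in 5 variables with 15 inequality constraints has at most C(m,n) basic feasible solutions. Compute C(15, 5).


Each vertex corresponds to some choice of n active constraints out of m, so the number of vertices is at most C(m, n) = m! / (n!(m-n)!).
m = 15, n = 5
Numerator: 15 * 14 * 13 * 12 * 11
Denominator: 5! = 120
C(15, 5) = 3003


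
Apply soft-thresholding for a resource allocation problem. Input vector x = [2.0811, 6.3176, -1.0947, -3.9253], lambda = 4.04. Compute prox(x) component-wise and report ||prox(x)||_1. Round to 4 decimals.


Soft-thresholding with lambda = 4.04:
prox(2.0811) = sign(2.0811)*max(|2.0811| - 4.04, 0) = 0.0
prox(6.3176) = sign(6.3176)*max(|6.3176| - 4.04, 0) = 2.2776
prox(-1.0947) = sign(-1.0947)*max(|-1.0947| - 4.04, 0) = 0.0
prox(-3.9253) = sign(-3.9253)*max(|-3.9253| - 4.04, 0) = 0.0
prox(x) = [0.0, 2.2776, 0.0, 0.0]
||prox(x)||_1 = 0.0 + 2.2776 + 0.0 + 0.0 = 2.2776


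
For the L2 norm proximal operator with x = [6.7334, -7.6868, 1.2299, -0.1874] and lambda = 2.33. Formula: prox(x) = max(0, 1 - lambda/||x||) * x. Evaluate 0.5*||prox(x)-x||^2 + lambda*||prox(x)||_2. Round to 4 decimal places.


Step 1: Compute ||x||.
||x|| = 10.2943
Step 2: Compute scaling factor.
scale = max(0, 1 - 2.33/10.2943) = 0.7737
Step 3: prox(x) = [5.2094, -5.947, 0.9515, -0.145]
||prox(x)|| = 7.9643
Step 4: Proximal objective.
0.5*||prox-x||^2 = 2.7145
lambda*||prox|| = 18.5568
Total = 21.2714


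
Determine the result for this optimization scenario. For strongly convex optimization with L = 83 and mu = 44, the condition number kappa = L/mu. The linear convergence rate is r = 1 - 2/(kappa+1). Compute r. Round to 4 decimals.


Step 1: Compute the condition number.
kappa = L/mu = 83/44 = 1.8864
Step 2: Compute the convergence rate.
r = 1 - 2/(kappa + 1) = 1 - 2*mu/(L + mu) = (L - mu)/(L + mu) = 39/127 = 0.3071


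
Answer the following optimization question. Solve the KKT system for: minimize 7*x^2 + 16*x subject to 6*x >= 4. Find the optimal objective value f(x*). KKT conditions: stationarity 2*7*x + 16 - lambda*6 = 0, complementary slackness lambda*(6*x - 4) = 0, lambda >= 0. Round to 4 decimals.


Step 1: Try lambda = 0 (constraint inactive).
x_unc = -16/(2*7) = -1.1429
Check: 6*-1.1429 = -6.8574 < 4 -- violated!
Step 2: Constraint must be active: 6*x = 4
x* = 4/6 = 2/3 = 0.6667 (rounded; the exact value 2/3 is used below)
lambda = (2*7*(2/3) + 16)/6 = 4.2222
Step 3: Compute optimal value.
f(x*) = 7*(2/3)^2 + 16*(2/3) = 13.7778


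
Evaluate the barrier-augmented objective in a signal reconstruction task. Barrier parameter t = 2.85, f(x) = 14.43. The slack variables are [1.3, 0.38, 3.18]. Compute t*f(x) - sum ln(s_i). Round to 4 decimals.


Step 1: Compute log-barrier.
ln values: [0.2624, -0.9676, 1.1569]
phi = -(0.2624 - 0.9676 + 1.1569) = -0.4517
Step 2: Compute augmented objective.
t*f(x) = 2.85*14.43 = 41.1255
Total = 41.1255 - 0.4517 = 40.6738


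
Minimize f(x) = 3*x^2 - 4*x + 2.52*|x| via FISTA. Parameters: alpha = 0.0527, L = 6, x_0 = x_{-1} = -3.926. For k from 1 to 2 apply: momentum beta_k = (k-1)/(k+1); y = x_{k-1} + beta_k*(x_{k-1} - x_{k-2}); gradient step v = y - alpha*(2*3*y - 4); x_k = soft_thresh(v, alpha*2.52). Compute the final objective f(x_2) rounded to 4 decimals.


FISTA on f(x) = 3*x^2 - 4*x + 2.52*|x|
L = 6, alpha = 0.0527
Iteration 1: beta = 0.0, y = -3.926 + 0.0*(-3.926 + 3.926) = -3.926
  grad(y) = -27.556, v = y - alpha*grad = -2.4738
  prox(v) = soft_thresh(-2.4738, 0.1328) = -2.341
Iteration 2: beta = 0.3333, y = -2.341 + 0.3333*(-2.341 + 3.926) = -1.8127
  grad(y) = -14.876, v = y - alpha*grad = -1.0287
  prox(v) = soft_thresh(-1.0287, 0.1328) = -0.8959
f(x_2) = 3*(-0.8959)^2 - 4*(-0.8959) + 2.52*|-0.8959| = 8.2491


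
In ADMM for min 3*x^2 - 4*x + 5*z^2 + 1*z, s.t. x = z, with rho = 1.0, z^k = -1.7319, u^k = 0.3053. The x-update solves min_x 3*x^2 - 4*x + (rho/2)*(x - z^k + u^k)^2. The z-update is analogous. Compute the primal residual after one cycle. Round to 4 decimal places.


ADMM iteration with rho = 1.0, z^k = -1.7319, u^k = 0.3053
Step 1: x-update.
Minimize 3*x^2 - 4*x + (1.0/2)*(x + 1.7319 + 0.3053)^2
FOC: (2*3 + 1.0)*x = 4 + 1.0*(-1.7319 - 0.3053)
x^{k+1} = 0.2804
Step 2: z-update.
Minimize 5*z^2 + 1*z + (1.0/2)*(0.2804 - z + 0.3053)^2
FOC: (2*5 + 1.0)*z = -1 + 1.0*(0.2804 + 0.3053)
z^{k+1} = -0.0377
Step 3: u-update.
u^{k+1} = 0.3053 + 0.2804 + 0.0377 = 0.6234
Step 4: Primal residual = |0.2804 + 0.0377| = 0.3181


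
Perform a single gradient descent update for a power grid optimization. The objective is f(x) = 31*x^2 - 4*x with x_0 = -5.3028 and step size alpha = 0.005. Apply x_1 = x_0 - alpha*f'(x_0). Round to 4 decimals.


We compute the gradient at x_0 and apply the update.
f'(x) = 62*x - 4
f'(-5.3028) = 62*-5.3028 - 4 = -332.7736
x_1 = -5.3028 - 0.005*-332.7736 = -3.6389


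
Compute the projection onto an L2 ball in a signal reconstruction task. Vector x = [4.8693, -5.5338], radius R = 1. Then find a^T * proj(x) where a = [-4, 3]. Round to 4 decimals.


Step 1: Compute ||x|| (intermediates to 6 decimals).
||x|| = sqrt(4.8693^2 + (-5.5338)^2) = 7.371094
Step 2: Project.
Since ||x|| > R, scale = R/||x|| = 1/7.371094 = 0.135665, proj(x) = scale * x
proj(x) = [0.660594, -0.750743]
Step 3: Dot product.
a^T * proj(x) = -4*0.660594 + 3*(-0.750743) = -4.8946


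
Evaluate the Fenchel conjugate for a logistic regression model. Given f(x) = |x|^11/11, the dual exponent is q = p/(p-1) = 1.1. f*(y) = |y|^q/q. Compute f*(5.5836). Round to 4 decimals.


The conjugate exponent q satisfies 1/p + 1/q = 1.
p = 11, so q = 11/(11 - 1) = 1.1
|y|^q = 5.5836^1.1 = 6.6314
f*(5.5836) = 6.6314 / 1.1 = 6.0286


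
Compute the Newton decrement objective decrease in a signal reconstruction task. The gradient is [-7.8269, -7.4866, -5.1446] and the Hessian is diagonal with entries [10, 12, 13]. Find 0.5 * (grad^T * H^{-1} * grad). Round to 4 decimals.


Step 1: H is diagonal, so H^(-1) * g = [-0.7827, -0.6239, -0.3957].
Step 2: g^T H^(-1) g = sum_i g_i^2 / H_ii
  = (-7.8269)^2/10 + (-7.4866)^2/12 + (-5.1446)^2/13
  = 6.126 + 4.6708 + 2.0359 = 12.8327
Step 3: Objective decrease = 0.5 * g^T H^(-1) g = 6.4164


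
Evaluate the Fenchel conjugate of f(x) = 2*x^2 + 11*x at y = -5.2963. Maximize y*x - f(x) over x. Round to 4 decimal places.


f*(y) = sup_x {y*x - a*x^2 - b*x} = sup_x {(y-b)*x - a*x^2}
FOC: (y - b) - 2a*x = 0 => x* = (y - b)/(2a)
x* = (-5.2963 - 11)/(2*2) = -4.0741
f*(-5.2963) = (y-b)^2/(4a) = (-5.2963 - 11)^2/(4*2)
= 265.5694/8 = 33.1962


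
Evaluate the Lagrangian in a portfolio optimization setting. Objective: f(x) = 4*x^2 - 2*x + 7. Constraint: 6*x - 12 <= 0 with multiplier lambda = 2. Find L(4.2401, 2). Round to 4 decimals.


Step 1: Evaluate f(x).
f(4.2401) = 4*4.2401^2 - 2*4.2401 + 7 = 70.4336
Step 2: Evaluate g(x).
g(4.2401) = 6*4.2401 - 12 = 13.4406
Step 3: Compute Lagrangian.
L = 70.4336 + 2*13.4406 = 97.3148
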